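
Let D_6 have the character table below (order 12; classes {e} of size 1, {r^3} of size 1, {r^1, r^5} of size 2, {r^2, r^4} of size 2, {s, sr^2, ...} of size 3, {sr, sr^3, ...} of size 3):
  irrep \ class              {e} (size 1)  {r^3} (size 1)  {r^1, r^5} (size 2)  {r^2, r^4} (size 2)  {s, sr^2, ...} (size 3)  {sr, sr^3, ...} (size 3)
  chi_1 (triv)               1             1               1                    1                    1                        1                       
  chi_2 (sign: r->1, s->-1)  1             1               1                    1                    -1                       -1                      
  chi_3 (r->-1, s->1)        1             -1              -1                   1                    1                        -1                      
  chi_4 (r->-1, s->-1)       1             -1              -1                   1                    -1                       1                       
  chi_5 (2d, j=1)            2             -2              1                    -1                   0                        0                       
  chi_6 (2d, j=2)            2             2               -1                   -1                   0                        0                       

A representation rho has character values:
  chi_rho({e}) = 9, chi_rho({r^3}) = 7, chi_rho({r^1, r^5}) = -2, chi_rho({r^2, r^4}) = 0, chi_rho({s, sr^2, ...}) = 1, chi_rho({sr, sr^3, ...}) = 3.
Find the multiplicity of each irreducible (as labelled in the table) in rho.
Multiplicities: chi_1: 2, chi_2: 0, chi_3: 0, chi_4: 1, chi_5: 0, chi_6: 3.

Proof sketch: Use <chi_rho, chi> = (1/|G|) sum_C |C| * chi_rho(C) * conj(chi(C)) with |G| = 12 for each irreducible chi in the table:
  <chi_rho, chi_1> = (1/12)[1*(9)*conj(1) + 1*(7)*conj(1) + 2*(-2)*conj(1) + 2*(0)*conj(1) + 3*(1)*conj(1) + 3*(3)*conj(1)]
      = (1/12)[(9) + (7) + (-4) + (0) + (3) + (9)] = 24/12 = 2
  <chi_rho, chi_2> = (1/12)[1*(9)*conj(1) + 1*(7)*conj(1) + 2*(-2)*conj(1) + 2*(0)*conj(1) + 3*(1)*conj(-1) + 3*(3)*conj(-1)]
      = (1/12)[(9) + (7) + (-4) + (0) + (-3) + (-9)] = 0/12 = 0
  <chi_rho, chi_3> = (1/12)[1*(9)*conj(1) + 1*(7)*conj(-1) + 2*(-2)*conj(-1) + 2*(0)*conj(1) + 3*(1)*conj(1) + 3*(3)*conj(-1)]
      = (1/12)[(9) + (-7) + (4) + (0) + (3) + (-9)] = 0/12 = 0
  <chi_rho, chi_4> = (1/12)[1*(9)*conj(1) + 1*(7)*conj(-1) + 2*(-2)*conj(-1) + 2*(0)*conj(1) + 3*(1)*conj(-1) + 3*(3)*conj(1)]
      = (1/12)[(9) + (-7) + (4) + (0) + (-3) + (9)] = 12/12 = 1
  <chi_rho, chi_5> = (1/12)[1*(9)*conj(2) + 1*(7)*conj(-2) + 2*(-2)*conj(1) + 2*(0)*conj(-1) + 3*(1)*conj(0) + 3*(3)*conj(0)]
      = (1/12)[(18) + (-14) + (-4) + (0) + (0) + (0)] = 0/12 = 0
  <chi_rho, chi_6> = (1/12)[1*(9)*conj(2) + 1*(7)*conj(2) + 2*(-2)*conj(-1) + 2*(0)*conj(-1) + 3*(1)*conj(0) + 3*(3)*conj(0)]
      = (1/12)[(18) + (14) + (4) + (0) + (0) + (0)] = 36/12 = 3
Dimension check: dim(rho) = sum (mult * dim) = 2*1 + 0*1 + 0*1 + 1*1 + 0*2 + 3*2 = 9 = chi_rho(e) = 9.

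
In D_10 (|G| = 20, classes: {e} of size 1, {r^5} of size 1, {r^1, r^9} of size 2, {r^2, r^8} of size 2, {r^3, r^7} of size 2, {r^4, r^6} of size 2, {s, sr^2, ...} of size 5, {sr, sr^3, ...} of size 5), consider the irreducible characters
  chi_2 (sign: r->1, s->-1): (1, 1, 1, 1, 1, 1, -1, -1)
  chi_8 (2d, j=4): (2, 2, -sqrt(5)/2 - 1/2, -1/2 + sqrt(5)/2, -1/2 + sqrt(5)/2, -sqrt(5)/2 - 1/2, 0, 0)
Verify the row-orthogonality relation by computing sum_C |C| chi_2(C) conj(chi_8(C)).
Sum = 0; so <chi_2, chi_8> = 0 (distinct irreducibles are orthogonal).

Working: Compute term by term over conjugacy classes (|C| * chi_2(C) * conj(chi_8(C))):
  1*(1)*conj(2) + 1*(1)*conj(2) + 2*(1)*conj(-sqrt(5)/2 - 1/2) + 2*(1)*conj(-1/2 + sqrt(5)/2) + 2*(1)*conj(-1/2 + sqrt(5)/2) + 2*(1)*conj(-sqrt(5)/2 - 1/2) + 5*(-1)*conj(0) + 5*(-1)*conj(0)
  = (2) + (2) + (-sqrt(5) - 1) + (-1 + sqrt(5)) + (-1 + sqrt(5)) + (-sqrt(5) - 1) + (0) + (0)
  = 0.
Dividing by |G| = 20 gives 0/20 = 0, matching the row-orthogonality relation <chi_2, chi_8> = [chi_2 = chi_8].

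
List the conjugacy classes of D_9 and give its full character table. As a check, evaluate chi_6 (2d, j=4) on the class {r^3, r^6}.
Conjugacy classes: {e} of size 1, {r^1, r^8} of size 2, {r^2, r^7} of size 2, {r^3, r^6} of size 2, {r^4, r^5} of size 2, {s, sr, ..., sr^8} of size 9.
Character table:
  irrep \ class              {e} (size 1)  {r^1, r^8} (size 2)  {r^2, r^7} (size 2)  {r^3, r^6} (size 2)  {r^4, r^5} (size 2)  {s, sr, ..., sr^8} (size 9)
  chi_1 (triv)               1             1                    1                    1                    1                    1                          
  chi_2 (sign: r->1, s->-1)  1             1                    1                    1                    1                    -1                         
  chi_3 (2d, j=1)            2             2*cos(2*pi/9)        2*cos(4*pi/9)        -1                   -2*cos(pi/9)         0                          
  chi_4 (2d, j=2)            2             2*cos(4*pi/9)        -2*cos(pi/9)         -1                   2*cos(2*pi/9)        0                          
  chi_5 (2d, j=3)            2             -1                   -1                   2                    -1                   0                          
  chi_6 (2d, j=4)            2             -2*cos(pi/9)         2*cos(2*pi/9)        -1                   2*cos(4*pi/9)        0                          

Spot check: chi_6 (2d, j=4) on {r^3, r^6} = -1.

Solution. D_9 has order 2*9 = 18 with 6 conjugacy classes, hence 6 irreducibles. Sum of squared dims 1 + 1 + 4 + 4 + 4 + 4 = 18 = |G|. Linear characters come from the abelianisation; the 2-dimensional irreps have character r^k -> 2*cos(2*pi*j*k/9), reflections -> 0.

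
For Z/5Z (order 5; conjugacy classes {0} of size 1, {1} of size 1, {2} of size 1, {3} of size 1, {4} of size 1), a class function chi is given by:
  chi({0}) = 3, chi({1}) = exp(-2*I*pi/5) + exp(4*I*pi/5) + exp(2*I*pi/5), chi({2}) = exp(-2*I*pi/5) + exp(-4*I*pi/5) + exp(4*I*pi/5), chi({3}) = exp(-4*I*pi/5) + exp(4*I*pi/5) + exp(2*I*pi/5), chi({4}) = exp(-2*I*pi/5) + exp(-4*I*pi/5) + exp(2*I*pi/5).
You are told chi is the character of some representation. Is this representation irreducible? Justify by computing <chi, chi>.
Not irreducible (reducible): <chi, chi> = 3 > 1.

Proof sketch: <chi, chi> = (1/|G|) sum_C |C| * |chi(C)|^2 = (1/5)[1*|3|^2 + 1*|exp(-2*I*pi/5) + exp(4*I*pi/5) + exp(2*I*pi/5)|^2 + 1*|exp(-2*I*pi/5) + exp(-4*I*pi/5) + exp(4*I*pi/5)|^2 + 1*|exp(-4*I*pi/5) + exp(4*I*pi/5) + exp(2*I*pi/5)|^2 + 1*|exp(-2*I*pi/5) + exp(-4*I*pi/5) + exp(2*I*pi/5)|^2]
  = (1/5)[(9) + (3 + 2*exp(-4*I*pi/5) + exp(-2*I*pi/5) + exp(2*I*pi/5) + 2*exp(4*I*pi/5)) + (3 + 2*exp(-2*I*pi/5) + exp(-4*I*pi/5) + exp(4*I*pi/5) + 2*exp(2*I*pi/5)) + (3 + 2*exp(-2*I*pi/5) + exp(-4*I*pi/5) + exp(4*I*pi/5) + 2*exp(2*I*pi/5)) + (3 + 2*exp(-4*I*pi/5) + exp(-2*I*pi/5) + exp(2*I*pi/5) + 2*exp(4*I*pi/5))] = 15/5 = 3.
(Exp terms are combined using exp(i*s)*conj(exp(i*t)) = exp(i*(s-t)), and sums of them are collapsed using the identity that for every m > 1 the m distinct m-th roots of unity sum to 0, e.g. 1 + exp(2*I*pi/3) + exp(-2*I*pi/3) = 0.)
A character is irreducible iff <chi, chi> = 1, so this representation is reducible.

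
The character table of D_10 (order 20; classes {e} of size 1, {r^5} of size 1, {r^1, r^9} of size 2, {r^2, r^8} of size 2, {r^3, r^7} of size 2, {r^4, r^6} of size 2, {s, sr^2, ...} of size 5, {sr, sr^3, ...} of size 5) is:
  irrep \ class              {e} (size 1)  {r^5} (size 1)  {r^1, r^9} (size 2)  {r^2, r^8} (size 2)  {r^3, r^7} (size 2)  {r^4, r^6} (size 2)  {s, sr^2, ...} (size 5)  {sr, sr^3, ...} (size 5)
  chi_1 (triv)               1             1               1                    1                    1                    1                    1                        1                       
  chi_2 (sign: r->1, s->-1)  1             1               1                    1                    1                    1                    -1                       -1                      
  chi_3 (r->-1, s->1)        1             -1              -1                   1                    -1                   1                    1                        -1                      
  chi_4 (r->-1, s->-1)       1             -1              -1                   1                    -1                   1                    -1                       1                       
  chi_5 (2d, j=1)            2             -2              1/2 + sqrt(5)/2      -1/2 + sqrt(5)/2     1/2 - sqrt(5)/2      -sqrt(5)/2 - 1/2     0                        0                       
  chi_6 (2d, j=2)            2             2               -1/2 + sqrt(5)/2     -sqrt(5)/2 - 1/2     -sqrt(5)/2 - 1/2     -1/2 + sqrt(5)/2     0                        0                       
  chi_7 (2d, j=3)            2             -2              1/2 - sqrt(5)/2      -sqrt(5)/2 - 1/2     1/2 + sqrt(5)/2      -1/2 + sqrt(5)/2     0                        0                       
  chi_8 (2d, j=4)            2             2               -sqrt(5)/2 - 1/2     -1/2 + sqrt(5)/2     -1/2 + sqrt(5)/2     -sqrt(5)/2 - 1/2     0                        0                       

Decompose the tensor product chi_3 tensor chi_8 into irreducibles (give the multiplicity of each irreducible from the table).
chi_3 tensor chi_8 = chi_5 (all other irreducibles have multiplicity 0).

Working: The character of a tensor product is the pointwise product (chi_3 * chi_8)(C) = chi_3(C) * chi_8(C):
  {e}: (1)*(2), {r^5}: (-1)*(2), {r^1, r^9}: (-1)*(-sqrt(5)/2 - 1/2), {r^2, r^8}: (1)*(-1/2 + sqrt(5)/2), {r^3, r^7}: (-1)*(-1/2 + sqrt(5)/2), {r^4, r^6}: (1)*(-sqrt(5)/2 - 1/2), {s, sr^2, ...}: (1)*(0), {sr, sr^3, ...}: (-1)*(0)
so (chi_3 * chi_8) takes values
  {e} -> 2, {r^5} -> -2, {r^1, r^9} -> 1/2 + sqrt(5)/2, {r^2, r^8} -> -1/2 + sqrt(5)/2, {r^3, r^7} -> 1/2 - sqrt(5)/2, {r^4, r^6} -> -sqrt(5)/2 - 1/2, {s, sr^2, ...} -> 0, {sr, sr^3, ...} -> 0.
Now take the inner product of this character with each irreducible chi from the table, <chi_3*chi_8, chi> = (1/20) sum_C |C| (chi_3*chi_8)(C) conj(chi(C)):
  <chi_3*chi_8, chi_1> = (1/20)[1*(2)*conj(1) + 1*(-2)*conj(1) + 2*(1/2 + sqrt(5)/2)*conj(1) + 2*(-1/2 + sqrt(5)/2)*conj(1) + 2*(1/2 - sqrt(5)/2)*conj(1) + 2*(-sqrt(5)/2 - 1/2)*conj(1) + 5*(0)*conj(1) + 5*(0)*conj(1)]
      = (1/20)[(2) + (-2) + (1 + sqrt(5)) + (-1 + sqrt(5)) + (1 - sqrt(5)) + (-sqrt(5) - 1) + (0) + (0)] = 0/20 = 0
  <chi_3*chi_8, chi_2> = (1/20)[1*(2)*conj(1) + 1*(-2)*conj(1) + 2*(1/2 + sqrt(5)/2)*conj(1) + 2*(-1/2 + sqrt(5)/2)*conj(1) + 2*(1/2 - sqrt(5)/2)*conj(1) + 2*(-sqrt(5)/2 - 1/2)*conj(1) + 5*(0)*conj(-1) + 5*(0)*conj(-1)]
      = (1/20)[(2) + (-2) + (1 + sqrt(5)) + (-1 + sqrt(5)) + (1 - sqrt(5)) + (-sqrt(5) - 1) + (0) + (0)] = 0/20 = 0
  <chi_3*chi_8, chi_3> = (1/20)[1*(2)*conj(1) + 1*(-2)*conj(-1) + 2*(1/2 + sqrt(5)/2)*conj(-1) + 2*(-1/2 + sqrt(5)/2)*conj(1) + 2*(1/2 - sqrt(5)/2)*conj(-1) + 2*(-sqrt(5)/2 - 1/2)*conj(1) + 5*(0)*conj(1) + 5*(0)*conj(-1)]
      = (1/20)[(2) + (2) + (-sqrt(5) - 1) + (-1 + sqrt(5)) + (-1 + sqrt(5)) + (-sqrt(5) - 1) + (0) + (0)] = 0/20 = 0
  <chi_3*chi_8, chi_4> = (1/20)[1*(2)*conj(1) + 1*(-2)*conj(-1) + 2*(1/2 + sqrt(5)/2)*conj(-1) + 2*(-1/2 + sqrt(5)/2)*conj(1) + 2*(1/2 - sqrt(5)/2)*conj(-1) + 2*(-sqrt(5)/2 - 1/2)*conj(1) + 5*(0)*conj(-1) + 5*(0)*conj(1)]
      = (1/20)[(2) + (2) + (-sqrt(5) - 1) + (-1 + sqrt(5)) + (-1 + sqrt(5)) + (-sqrt(5) - 1) + (0) + (0)] = 0/20 = 0
  <chi_3*chi_8, chi_5> = (1/20)[1*(2)*conj(2) + 1*(-2)*conj(-2) + 2*(1/2 + sqrt(5)/2)*conj(1/2 + sqrt(5)/2) + 2*(-1/2 + sqrt(5)/2)*conj(-1/2 + sqrt(5)/2) + 2*(1/2 - sqrt(5)/2)*conj(1/2 - sqrt(5)/2) + 2*(-sqrt(5)/2 - 1/2)*conj(-sqrt(5)/2 - 1/2) + 5*(0)*conj(0) + 5*(0)*conj(0)]
      = (1/20)[(4) + (4) + (sqrt(5) + 3) + (3 - sqrt(5)) + (3 - sqrt(5)) + (sqrt(5) + 3) + (0) + (0)] = 20/20 = 1
  <chi_3*chi_8, chi_6> = (1/20)[1*(2)*conj(2) + 1*(-2)*conj(2) + 2*(1/2 + sqrt(5)/2)*conj(-1/2 + sqrt(5)/2) + 2*(-1/2 + sqrt(5)/2)*conj(-sqrt(5)/2 - 1/2) + 2*(1/2 - sqrt(5)/2)*conj(-sqrt(5)/2 - 1/2) + 2*(-sqrt(5)/2 - 1/2)*conj(-1/2 + sqrt(5)/2) + 5*(0)*conj(0) + 5*(0)*conj(0)]
      = (1/20)[(4) + (-4) + (2) + (-2) + (2) + (-2) + (0) + (0)] = 0/20 = 0
  <chi_3*chi_8, chi_7> = (1/20)[1*(2)*conj(2) + 1*(-2)*conj(-2) + 2*(1/2 + sqrt(5)/2)*conj(1/2 - sqrt(5)/2) + 2*(-1/2 + sqrt(5)/2)*conj(-sqrt(5)/2 - 1/2) + 2*(1/2 - sqrt(5)/2)*conj(1/2 + sqrt(5)/2) + 2*(-sqrt(5)/2 - 1/2)*conj(-1/2 + sqrt(5)/2) + 5*(0)*conj(0) + 5*(0)*conj(0)]
      = (1/20)[(4) + (4) + (-2) + (-2) + (-2) + (-2) + (0) + (0)] = 0/20 = 0
  <chi_3*chi_8, chi_8> = (1/20)[1*(2)*conj(2) + 1*(-2)*conj(2) + 2*(1/2 + sqrt(5)/2)*conj(-sqrt(5)/2 - 1/2) + 2*(-1/2 + sqrt(5)/2)*conj(-1/2 + sqrt(5)/2) + 2*(1/2 - sqrt(5)/2)*conj(-1/2 + sqrt(5)/2) + 2*(-sqrt(5)/2 - 1/2)*conj(-sqrt(5)/2 - 1/2) + 5*(0)*conj(0) + 5*(0)*conj(0)]
      = (1/20)[(4) + (-4) + (-3 - sqrt(5)) + (3 - sqrt(5)) + (-3 + sqrt(5)) + (sqrt(5) + 3) + (0) + (0)] = 0/20 = 0
Hence the multiplicities are chi_5: 1. Dimension check: dim(chi_3)*dim(chi_8) = 1*2 = 2 and sum (mult * dim) = 1*2 = 2.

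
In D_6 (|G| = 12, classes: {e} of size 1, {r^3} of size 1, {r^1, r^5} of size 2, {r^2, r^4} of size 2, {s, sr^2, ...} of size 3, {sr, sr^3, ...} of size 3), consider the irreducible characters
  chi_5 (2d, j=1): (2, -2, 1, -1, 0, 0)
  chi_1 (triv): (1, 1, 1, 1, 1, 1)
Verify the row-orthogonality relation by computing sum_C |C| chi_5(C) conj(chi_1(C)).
Sum = 0; so <chi_5, chi_1> = 0 (distinct irreducibles are orthogonal).

Compute term by term over conjugacy classes (|C| * chi_5(C) * conj(chi_1(C))):
  1*(2)*conj(1) + 1*(-2)*conj(1) + 2*(1)*conj(1) + 2*(-1)*conj(1) + 3*(0)*conj(1) + 3*(0)*conj(1)
  = (2) + (-2) + (2) + (-2) + (0) + (0)
  = 0.
Dividing by |G| = 12 gives 0/12 = 0, matching the row-orthogonality relation <chi_5, chi_1> = [chi_5 = chi_1].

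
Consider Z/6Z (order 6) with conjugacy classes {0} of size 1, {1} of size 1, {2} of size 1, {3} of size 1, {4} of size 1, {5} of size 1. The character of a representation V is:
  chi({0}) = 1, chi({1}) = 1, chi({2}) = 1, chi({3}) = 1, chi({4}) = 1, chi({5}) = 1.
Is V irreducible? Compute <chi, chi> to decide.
Irreducible: <chi, chi> = 1.

Working: <chi, chi> = (1/|G|) sum_C |C| * |chi(C)|^2 = (1/6)[1*|1|^2 + 1*|1|^2 + 1*|1|^2 + 1*|1|^2 + 1*|1|^2 + 1*|1|^2]
  = (1/6)[(1) + (1) + (1) + (1) + (1) + (1)] = 6/6 = 1.
(Exp terms are combined using exp(i*s)*conj(exp(i*t)) = exp(i*(s-t)), and sums of them are collapsed using the identity that for every m > 1 the m distinct m-th roots of unity sum to 0, e.g. 1 + exp(2*I*pi/3) + exp(-2*I*pi/3) = 0.)
A character is irreducible iff <chi, chi> = 1, so this representation is irreducible.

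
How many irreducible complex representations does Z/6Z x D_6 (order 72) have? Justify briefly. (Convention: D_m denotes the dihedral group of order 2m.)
36

Proof sketch: The number of irreducible complex representations of a finite group equals its number of conjugacy classes. For a direct product, #classes(G x H) = #classes(G) * #classes(H). Z/6Z has 6 classes (abelian), D_6 has 6 classes, so 6 * 6 = 36, so Z/6Z x D_6 (order 72) has exactly 36 irreducible complex representations.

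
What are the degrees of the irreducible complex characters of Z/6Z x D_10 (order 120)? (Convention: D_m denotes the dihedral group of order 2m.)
Dimensions: 1, 1, 1, 1, 1, 1, 1, 1, 1, 1, 1, 1, 1, 1, 1, 1, 1, 1, 1, 1, 1, 1, 1, 1, 2, 2, 2, 2, 2, 2, 2, 2, 2, 2, 2, 2, 2, 2, 2, 2, 2, 2, 2, 2, 2, 2, 2, 2

Explanation: There are 48 irreducibles (= number of conjugacy classes). Their dimensions d_i satisfy sum d_i^2 = |G| = 120: 1 + 1 + 1 + 1 + 1 + 1 + 1 + 1 + 1 + 1 + 1 + 1 + 1 + 1 + 1 + 1 + 1 + 1 + 1 + 1 + 1 + 1 + 1 + 1 + 4 + 4 + 4 + 4 + 4 + 4 + 4 + 4 + 4 + 4 + 4 + 4 + 4 + 4 + 4 + 4 + 4 + 4 + 4 + 4 + 4 + 4 + 4 + 4 = 120. (For the product with Z/6Z: each of the 6 1-dim characters of Z/6Z tensors with each irrep of D_10, giving 6 copies of each D_10-dimension.)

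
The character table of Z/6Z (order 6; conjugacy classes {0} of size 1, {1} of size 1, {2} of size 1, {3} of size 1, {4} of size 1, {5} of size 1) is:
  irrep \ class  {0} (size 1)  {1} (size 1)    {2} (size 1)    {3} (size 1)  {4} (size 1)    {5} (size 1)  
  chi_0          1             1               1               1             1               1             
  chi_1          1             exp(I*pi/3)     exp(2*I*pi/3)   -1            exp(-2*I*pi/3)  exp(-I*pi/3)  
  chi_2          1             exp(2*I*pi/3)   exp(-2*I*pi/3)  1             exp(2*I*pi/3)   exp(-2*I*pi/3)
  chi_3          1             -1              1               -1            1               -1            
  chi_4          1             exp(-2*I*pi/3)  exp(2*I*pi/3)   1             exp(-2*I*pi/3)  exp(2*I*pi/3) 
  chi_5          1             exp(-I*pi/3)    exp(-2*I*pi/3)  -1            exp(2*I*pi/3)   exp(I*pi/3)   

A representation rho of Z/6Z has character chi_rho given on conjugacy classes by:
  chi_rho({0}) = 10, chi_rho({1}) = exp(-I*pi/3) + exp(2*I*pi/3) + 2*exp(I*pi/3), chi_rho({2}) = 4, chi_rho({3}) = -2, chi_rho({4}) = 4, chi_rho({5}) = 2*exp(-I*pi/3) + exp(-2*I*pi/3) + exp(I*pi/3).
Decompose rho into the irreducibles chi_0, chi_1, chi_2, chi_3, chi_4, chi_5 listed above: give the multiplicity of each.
Multiplicities: chi_0: 3, chi_1: 2, chi_2: 1, chi_3: 3, chi_4: 0, chi_5: 1.

Justification: Use <chi_rho, chi> = (1/|G|) sum_C |C| * chi_rho(C) * conj(chi(C)) with |G| = 6 for each irreducible chi in the table:
  <chi_rho, chi_0> = (1/6)[1*(10)*conj(1) + 1*(exp(-I*pi/3) + exp(2*I*pi/3) + 2*exp(I*pi/3))*conj(1) + 1*(4)*conj(1) + 1*(-2)*conj(1) + 1*(4)*conj(1) + 1*(2*exp(-I*pi/3) + exp(-2*I*pi/3) + exp(I*pi/3))*conj(1)]
      = (1/6)[(10) + (exp(-I*pi/3) + exp(2*I*pi/3) + 2*exp(I*pi/3)) + (4) + (-2) + (4) + (2*exp(-I*pi/3) + exp(-2*I*pi/3) + exp(I*pi/3))] = 18/6 = 3
  <chi_rho, chi_1> = (1/6)[1*(10)*conj(1) + 1*(exp(-I*pi/3) + exp(2*I*pi/3) + 2*exp(I*pi/3))*conj(exp(I*pi/3)) + 1*(4)*conj(exp(2*I*pi/3)) + 1*(-2)*conj(-1) + 1*(4)*conj(exp(-2*I*pi/3)) + 1*(2*exp(-I*pi/3) + exp(-2*I*pi/3) + exp(I*pi/3))*conj(exp(-I*pi/3))]
      = (1/6)[(10) + (2) + (2 + 6*exp(-2*I*pi/3) + 2*exp(2*I*pi/3)) + (2) + (2 + 2*exp(-2*I*pi/3) + 6*exp(2*I*pi/3)) + (2)] = 12/6 = 2
  <chi_rho, chi_2> = (1/6)[1*(10)*conj(1) + 1*(exp(-I*pi/3) + exp(2*I*pi/3) + 2*exp(I*pi/3))*conj(exp(2*I*pi/3)) + 1*(4)*conj(exp(-2*I*pi/3)) + 1*(-2)*conj(1) + 1*(4)*conj(exp(2*I*pi/3)) + 1*(2*exp(-I*pi/3) + exp(-2*I*pi/3) + exp(I*pi/3))*conj(exp(-2*I*pi/3))]
      = (1/6)[(10) + (2*exp(-I*pi/3)) + (2 + 2*exp(-2*I*pi/3) + 6*exp(2*I*pi/3)) + (-2) + (2 + 6*exp(-2*I*pi/3) + 2*exp(2*I*pi/3)) + (2*exp(I*pi/3))] = 6/6 = 1
  <chi_rho, chi_3> = (1/6)[1*(10)*conj(1) + 1*(exp(-I*pi/3) + exp(2*I*pi/3) + 2*exp(I*pi/3))*conj(-1) + 1*(4)*conj(1) + 1*(-2)*conj(-1) + 1*(4)*conj(1) + 1*(2*exp(-I*pi/3) + exp(-2*I*pi/3) + exp(I*pi/3))*conj(-1)]
      = (1/6)[(10) + (-2*exp(I*pi/3) - exp(2*I*pi/3) - exp(-I*pi/3)) + (4) + (2) + (4) + (-exp(I*pi/3) - exp(-2*I*pi/3) - 2*exp(-I*pi/3))] = 18/6 = 3
  <chi_rho, chi_4> = (1/6)[1*(10)*conj(1) + 1*(exp(-I*pi/3) + exp(2*I*pi/3) + 2*exp(I*pi/3))*conj(exp(-2*I*pi/3)) + 1*(4)*conj(exp(2*I*pi/3)) + 1*(-2)*conj(1) + 1*(4)*conj(exp(-2*I*pi/3)) + 1*(2*exp(-I*pi/3) + exp(-2*I*pi/3) + exp(I*pi/3))*conj(exp(2*I*pi/3))]
      = (1/6)[(10) + (-2) + (2 + 6*exp(-2*I*pi/3) + 2*exp(2*I*pi/3)) + (-2) + (2 + 2*exp(-2*I*pi/3) + 6*exp(2*I*pi/3)) + (-2)] = 0/6 = 0
  <chi_rho, chi_5> = (1/6)[1*(10)*conj(1) + 1*(exp(-I*pi/3) + exp(2*I*pi/3) + 2*exp(I*pi/3))*conj(exp(-I*pi/3)) + 1*(4)*conj(exp(-2*I*pi/3)) + 1*(-2)*conj(-1) + 1*(4)*conj(exp(2*I*pi/3)) + 1*(2*exp(-I*pi/3) + exp(-2*I*pi/3) + exp(I*pi/3))*conj(exp(I*pi/3))]
      = (1/6)[(10) + (2*exp(2*I*pi/3)) + (2 + 2*exp(-2*I*pi/3) + 6*exp(2*I*pi/3)) + (2) + (2 + 6*exp(-2*I*pi/3) + 2*exp(2*I*pi/3)) + (2*exp(-2*I*pi/3))] = 6/6 = 1
(Exp terms are combined using exp(i*s)*conj(exp(i*t)) = exp(i*(s-t)), and sums of them are collapsed using the identity that for every m > 1 the m distinct m-th roots of unity sum to 0, e.g. 1 + exp(2*I*pi/3) + exp(-2*I*pi/3) = 0.)
Dimension check: dim(rho) = sum (mult * dim) = 3*1 + 2*1 + 1*1 + 3*1 + 0*1 + 1*1 = 10 = chi_rho(e) = 10.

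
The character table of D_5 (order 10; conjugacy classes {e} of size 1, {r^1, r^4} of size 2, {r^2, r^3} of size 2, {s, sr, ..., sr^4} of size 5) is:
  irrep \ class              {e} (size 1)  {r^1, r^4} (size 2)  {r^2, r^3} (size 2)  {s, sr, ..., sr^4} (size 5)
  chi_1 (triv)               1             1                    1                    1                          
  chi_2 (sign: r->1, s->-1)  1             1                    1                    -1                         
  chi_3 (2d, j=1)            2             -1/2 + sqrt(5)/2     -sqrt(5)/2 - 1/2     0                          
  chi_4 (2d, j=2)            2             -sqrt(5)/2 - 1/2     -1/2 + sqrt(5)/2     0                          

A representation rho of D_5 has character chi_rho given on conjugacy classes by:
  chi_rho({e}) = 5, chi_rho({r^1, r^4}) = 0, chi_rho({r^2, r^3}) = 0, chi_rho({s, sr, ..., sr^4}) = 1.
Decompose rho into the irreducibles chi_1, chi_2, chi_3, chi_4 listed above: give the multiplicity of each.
Multiplicities: chi_1: 1, chi_2: 0, chi_3: 1, chi_4: 1.

Working: Use <chi_rho, chi> = (1/|G|) sum_C |C| * chi_rho(C) * conj(chi(C)) with |G| = 10 for each irreducible chi in the table:
  <chi_rho, chi_1> = (1/10)[1*(5)*conj(1) + 2*(0)*conj(1) + 2*(0)*conj(1) + 5*(1)*conj(1)]
      = (1/10)[(5) + (0) + (0) + (5)] = 10/10 = 1
  <chi_rho, chi_2> = (1/10)[1*(5)*conj(1) + 2*(0)*conj(1) + 2*(0)*conj(1) + 5*(1)*conj(-1)]
      = (1/10)[(5) + (0) + (0) + (-5)] = 0/10 = 0
  <chi_rho, chi_3> = (1/10)[1*(5)*conj(2) + 2*(0)*conj(-1/2 + sqrt(5)/2) + 2*(0)*conj(-sqrt(5)/2 - 1/2) + 5*(1)*conj(0)]
      = (1/10)[(10) + (0) + (0) + (0)] = 10/10 = 1
  <chi_rho, chi_4> = (1/10)[1*(5)*conj(2) + 2*(0)*conj(-sqrt(5)/2 - 1/2) + 2*(0)*conj(-1/2 + sqrt(5)/2) + 5*(1)*conj(0)]
      = (1/10)[(10) + (0) + (0) + (0)] = 10/10 = 1
Dimension check: dim(rho) = sum (mult * dim) = 1*1 + 0*1 + 1*2 + 1*2 = 5 = chi_rho(e) = 5.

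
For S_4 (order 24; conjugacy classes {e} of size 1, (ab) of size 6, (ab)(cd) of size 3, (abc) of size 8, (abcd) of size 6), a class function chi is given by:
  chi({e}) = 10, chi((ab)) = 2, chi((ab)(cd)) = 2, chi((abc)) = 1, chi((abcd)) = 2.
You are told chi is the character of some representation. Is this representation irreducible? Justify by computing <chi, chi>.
Not irreducible (reducible): <chi, chi> = 7 > 1.

Proof sketch: <chi, chi> = (1/|G|) sum_C |C| * |chi(C)|^2 = (1/24)[1*|10|^2 + 6*|2|^2 + 3*|2|^2 + 8*|1|^2 + 6*|2|^2]
  = (1/24)[(100) + (24) + (12) + (8) + (24)] = 168/24 = 7.
A character is irreducible iff <chi, chi> = 1, so this representation is reducible.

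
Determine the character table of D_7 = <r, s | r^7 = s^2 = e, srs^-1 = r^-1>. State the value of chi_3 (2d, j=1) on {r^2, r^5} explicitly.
Conjugacy classes: {e} of size 1, {r^1, r^6} of size 2, {r^2, r^5} of size 2, {r^3, r^4} of size 2, {s, sr, ..., sr^6} of size 7.
Character table:
  irrep \ class              {e} (size 1)  {r^1, r^6} (size 2)  {r^2, r^5} (size 2)  {r^3, r^4} (size 2)  {s, sr, ..., sr^6} (size 7)
  chi_1 (triv)               1             1                    1                    1                    1                          
  chi_2 (sign: r->1, s->-1)  1             1                    1                    1                    -1                         
  chi_3 (2d, j=1)            2             2*cos(2*pi/7)        -2*cos(3*pi/7)       -2*cos(pi/7)         0                          
  chi_4 (2d, j=2)            2             -2*cos(3*pi/7)       -2*cos(pi/7)         2*cos(2*pi/7)        0                          
  chi_5 (2d, j=3)            2             -2*cos(pi/7)         2*cos(2*pi/7)        -2*cos(3*pi/7)       0                          

Spot check: chi_3 (2d, j=1) on {r^2, r^5} = -2*cos(3*pi/7).

Working: D_7 has order 2*7 = 14 with 5 conjugacy classes, hence 5 irreducibles. Sum of squared dims 1 + 1 + 4 + 4 + 4 = 14 = |G|. Linear characters come from the abelianisation; the 2-dimensional irreps have character r^k -> 2*cos(2*pi*j*k/7), reflections -> 0.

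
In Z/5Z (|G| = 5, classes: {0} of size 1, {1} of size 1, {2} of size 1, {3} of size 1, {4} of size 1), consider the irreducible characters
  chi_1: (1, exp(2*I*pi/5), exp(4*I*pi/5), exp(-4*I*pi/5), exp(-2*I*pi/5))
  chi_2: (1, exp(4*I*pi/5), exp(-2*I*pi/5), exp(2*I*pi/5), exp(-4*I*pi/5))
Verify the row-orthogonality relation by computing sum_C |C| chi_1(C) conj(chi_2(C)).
Sum = 0; so <chi_1, chi_2> = 0 (distinct irreducibles are orthogonal).

Working: Compute term by term over conjugacy classes (|C| * chi_1(C) * conj(chi_2(C))):
  1*(1)*conj(1) + 1*(exp(2*I*pi/5))*conj(exp(4*I*pi/5)) + 1*(exp(4*I*pi/5))*conj(exp(-2*I*pi/5)) + 1*(exp(-4*I*pi/5))*conj(exp(2*I*pi/5)) + 1*(exp(-2*I*pi/5))*conj(exp(-4*I*pi/5))
  = (1) + (exp(-2*I*pi/5)) + (exp(-4*I*pi/5)) + (exp(4*I*pi/5)) + (exp(2*I*pi/5))
  = 0.
(Exp terms are combined using exp(i*s)*conj(exp(i*t)) = exp(i*(s-t)), and sums of them are collapsed using the identity that for every m > 1 the m distinct m-th roots of unity sum to 0, e.g. 1 + exp(2*I*pi/3) + exp(-2*I*pi/3) = 0.)
Dividing by |G| = 5 gives 0/5 = 0, matching the row-orthogonality relation <chi_1, chi_2> = [chi_1 = chi_2].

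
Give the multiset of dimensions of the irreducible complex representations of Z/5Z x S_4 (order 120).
Dimensions: 1, 1, 1, 1, 1, 1, 1, 1, 1, 1, 2, 2, 2, 2, 2, 3, 3, 3, 3, 3, 3, 3, 3, 3, 3

Justification: There are 25 irreducibles (= number of conjugacy classes). Their dimensions d_i satisfy sum d_i^2 = |G| = 120: 1 + 1 + 1 + 1 + 1 + 1 + 1 + 1 + 1 + 1 + 4 + 4 + 4 + 4 + 4 + 9 + 9 + 9 + 9 + 9 + 9 + 9 + 9 + 9 + 9 = 120. (For the product with Z/5Z: each of the 5 1-dim characters of Z/5Z tensors with each irrep of S_4, giving 5 copies of each S_4-dimension.)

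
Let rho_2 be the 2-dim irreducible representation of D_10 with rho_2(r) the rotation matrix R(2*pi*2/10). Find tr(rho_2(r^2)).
chi_{rho_2}(r^2) = 2*cos(2*pi*2*2/10) = -sqrt(5)/2 - 1/2

Reasoning: rho_2(r^2) is rotation by angle 2*pi*2*2/10, whose trace is 2*cos(2*pi*2*2/10) = -sqrt(5)/2 - 1/2.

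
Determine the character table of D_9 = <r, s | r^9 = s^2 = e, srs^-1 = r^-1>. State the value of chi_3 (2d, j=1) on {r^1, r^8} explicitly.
Conjugacy classes: {e} of size 1, {r^1, r^8} of size 2, {r^2, r^7} of size 2, {r^3, r^6} of size 2, {r^4, r^5} of size 2, {s, sr, ..., sr^8} of size 9.
Character table:
  irrep \ class              {e} (size 1)  {r^1, r^8} (size 2)  {r^2, r^7} (size 2)  {r^3, r^6} (size 2)  {r^4, r^5} (size 2)  {s, sr, ..., sr^8} (size 9)
  chi_1 (triv)               1             1                    1                    1                    1                    1                          
  chi_2 (sign: r->1, s->-1)  1             1                    1                    1                    1                    -1                         
  chi_3 (2d, j=1)            2             2*cos(2*pi/9)        2*cos(4*pi/9)        -1                   -2*cos(pi/9)         0                          
  chi_4 (2d, j=2)            2             2*cos(4*pi/9)        -2*cos(pi/9)         -1                   2*cos(2*pi/9)        0                          
  chi_5 (2d, j=3)            2             -1                   -1                   2                    -1                   0                          
  chi_6 (2d, j=4)            2             -2*cos(pi/9)         2*cos(2*pi/9)        -1                   2*cos(4*pi/9)        0                          

Spot check: chi_3 (2d, j=1) on {r^1, r^8} = 2*cos(2*pi/9).

Reasoning: D_9 has order 2*9 = 18 with 6 conjugacy classes, hence 6 irreducibles. Sum of squared dims 1 + 1 + 4 + 4 + 4 + 4 = 18 = |G|. Linear characters come from the abelianisation; the 2-dimensional irreps have character r^k -> 2*cos(2*pi*j*k/9), reflections -> 0.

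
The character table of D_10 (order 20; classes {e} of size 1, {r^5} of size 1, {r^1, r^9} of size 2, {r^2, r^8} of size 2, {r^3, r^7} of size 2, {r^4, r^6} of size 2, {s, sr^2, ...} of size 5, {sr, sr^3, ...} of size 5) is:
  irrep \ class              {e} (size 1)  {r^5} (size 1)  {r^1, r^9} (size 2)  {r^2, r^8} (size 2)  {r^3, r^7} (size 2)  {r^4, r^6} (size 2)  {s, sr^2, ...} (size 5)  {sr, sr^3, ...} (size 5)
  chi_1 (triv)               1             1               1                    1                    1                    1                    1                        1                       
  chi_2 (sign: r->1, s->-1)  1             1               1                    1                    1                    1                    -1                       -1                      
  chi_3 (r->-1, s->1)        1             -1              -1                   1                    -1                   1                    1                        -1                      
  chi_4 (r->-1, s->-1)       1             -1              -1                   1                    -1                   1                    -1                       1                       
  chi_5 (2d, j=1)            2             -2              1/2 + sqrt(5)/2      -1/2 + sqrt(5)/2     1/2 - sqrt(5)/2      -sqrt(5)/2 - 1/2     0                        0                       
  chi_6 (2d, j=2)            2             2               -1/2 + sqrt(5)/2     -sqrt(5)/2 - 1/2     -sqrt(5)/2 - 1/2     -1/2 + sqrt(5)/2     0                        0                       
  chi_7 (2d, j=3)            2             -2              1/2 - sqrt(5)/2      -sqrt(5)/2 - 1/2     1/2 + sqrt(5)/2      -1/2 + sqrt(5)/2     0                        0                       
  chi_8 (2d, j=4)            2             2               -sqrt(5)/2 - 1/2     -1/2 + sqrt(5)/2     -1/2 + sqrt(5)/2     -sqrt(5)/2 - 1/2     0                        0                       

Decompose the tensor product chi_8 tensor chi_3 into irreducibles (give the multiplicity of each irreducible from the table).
chi_8 tensor chi_3 = chi_5 (all other irreducibles have multiplicity 0).

Explanation: The character of a tensor product is the pointwise product (chi_8 * chi_3)(C) = chi_8(C) * chi_3(C):
  {e}: (2)*(1), {r^5}: (2)*(-1), {r^1, r^9}: (-sqrt(5)/2 - 1/2)*(-1), {r^2, r^8}: (-1/2 + sqrt(5)/2)*(1), {r^3, r^7}: (-1/2 + sqrt(5)/2)*(-1), {r^4, r^6}: (-sqrt(5)/2 - 1/2)*(1), {s, sr^2, ...}: (0)*(1), {sr, sr^3, ...}: (0)*(-1)
so (chi_8 * chi_3) takes values
  {e} -> 2, {r^5} -> -2, {r^1, r^9} -> 1/2 + sqrt(5)/2, {r^2, r^8} -> -1/2 + sqrt(5)/2, {r^3, r^7} -> 1/2 - sqrt(5)/2, {r^4, r^6} -> -sqrt(5)/2 - 1/2, {s, sr^2, ...} -> 0, {sr, sr^3, ...} -> 0.
Now take the inner product of this character with each irreducible chi from the table, <chi_8*chi_3, chi> = (1/20) sum_C |C| (chi_8*chi_3)(C) conj(chi(C)):
  <chi_8*chi_3, chi_1> = (1/20)[1*(2)*conj(1) + 1*(-2)*conj(1) + 2*(1/2 + sqrt(5)/2)*conj(1) + 2*(-1/2 + sqrt(5)/2)*conj(1) + 2*(1/2 - sqrt(5)/2)*conj(1) + 2*(-sqrt(5)/2 - 1/2)*conj(1) + 5*(0)*conj(1) + 5*(0)*conj(1)]
      = (1/20)[(2) + (-2) + (1 + sqrt(5)) + (-1 + sqrt(5)) + (1 - sqrt(5)) + (-sqrt(5) - 1) + (0) + (0)] = 0/20 = 0
  <chi_8*chi_3, chi_2> = (1/20)[1*(2)*conj(1) + 1*(-2)*conj(1) + 2*(1/2 + sqrt(5)/2)*conj(1) + 2*(-1/2 + sqrt(5)/2)*conj(1) + 2*(1/2 - sqrt(5)/2)*conj(1) + 2*(-sqrt(5)/2 - 1/2)*conj(1) + 5*(0)*conj(-1) + 5*(0)*conj(-1)]
      = (1/20)[(2) + (-2) + (1 + sqrt(5)) + (-1 + sqrt(5)) + (1 - sqrt(5)) + (-sqrt(5) - 1) + (0) + (0)] = 0/20 = 0
  <chi_8*chi_3, chi_3> = (1/20)[1*(2)*conj(1) + 1*(-2)*conj(-1) + 2*(1/2 + sqrt(5)/2)*conj(-1) + 2*(-1/2 + sqrt(5)/2)*conj(1) + 2*(1/2 - sqrt(5)/2)*conj(-1) + 2*(-sqrt(5)/2 - 1/2)*conj(1) + 5*(0)*conj(1) + 5*(0)*conj(-1)]
      = (1/20)[(2) + (2) + (-sqrt(5) - 1) + (-1 + sqrt(5)) + (-1 + sqrt(5)) + (-sqrt(5) - 1) + (0) + (0)] = 0/20 = 0
  <chi_8*chi_3, chi_4> = (1/20)[1*(2)*conj(1) + 1*(-2)*conj(-1) + 2*(1/2 + sqrt(5)/2)*conj(-1) + 2*(-1/2 + sqrt(5)/2)*conj(1) + 2*(1/2 - sqrt(5)/2)*conj(-1) + 2*(-sqrt(5)/2 - 1/2)*conj(1) + 5*(0)*conj(-1) + 5*(0)*conj(1)]
      = (1/20)[(2) + (2) + (-sqrt(5) - 1) + (-1 + sqrt(5)) + (-1 + sqrt(5)) + (-sqrt(5) - 1) + (0) + (0)] = 0/20 = 0
  <chi_8*chi_3, chi_5> = (1/20)[1*(2)*conj(2) + 1*(-2)*conj(-2) + 2*(1/2 + sqrt(5)/2)*conj(1/2 + sqrt(5)/2) + 2*(-1/2 + sqrt(5)/2)*conj(-1/2 + sqrt(5)/2) + 2*(1/2 - sqrt(5)/2)*conj(1/2 - sqrt(5)/2) + 2*(-sqrt(5)/2 - 1/2)*conj(-sqrt(5)/2 - 1/2) + 5*(0)*conj(0) + 5*(0)*conj(0)]
      = (1/20)[(4) + (4) + (sqrt(5) + 3) + (3 - sqrt(5)) + (3 - sqrt(5)) + (sqrt(5) + 3) + (0) + (0)] = 20/20 = 1
  <chi_8*chi_3, chi_6> = (1/20)[1*(2)*conj(2) + 1*(-2)*conj(2) + 2*(1/2 + sqrt(5)/2)*conj(-1/2 + sqrt(5)/2) + 2*(-1/2 + sqrt(5)/2)*conj(-sqrt(5)/2 - 1/2) + 2*(1/2 - sqrt(5)/2)*conj(-sqrt(5)/2 - 1/2) + 2*(-sqrt(5)/2 - 1/2)*conj(-1/2 + sqrt(5)/2) + 5*(0)*conj(0) + 5*(0)*conj(0)]
      = (1/20)[(4) + (-4) + (2) + (-2) + (2) + (-2) + (0) + (0)] = 0/20 = 0
  <chi_8*chi_3, chi_7> = (1/20)[1*(2)*conj(2) + 1*(-2)*conj(-2) + 2*(1/2 + sqrt(5)/2)*conj(1/2 - sqrt(5)/2) + 2*(-1/2 + sqrt(5)/2)*conj(-sqrt(5)/2 - 1/2) + 2*(1/2 - sqrt(5)/2)*conj(1/2 + sqrt(5)/2) + 2*(-sqrt(5)/2 - 1/2)*conj(-1/2 + sqrt(5)/2) + 5*(0)*conj(0) + 5*(0)*conj(0)]
      = (1/20)[(4) + (4) + (-2) + (-2) + (-2) + (-2) + (0) + (0)] = 0/20 = 0
  <chi_8*chi_3, chi_8> = (1/20)[1*(2)*conj(2) + 1*(-2)*conj(2) + 2*(1/2 + sqrt(5)/2)*conj(-sqrt(5)/2 - 1/2) + 2*(-1/2 + sqrt(5)/2)*conj(-1/2 + sqrt(5)/2) + 2*(1/2 - sqrt(5)/2)*conj(-1/2 + sqrt(5)/2) + 2*(-sqrt(5)/2 - 1/2)*conj(-sqrt(5)/2 - 1/2) + 5*(0)*conj(0) + 5*(0)*conj(0)]
      = (1/20)[(4) + (-4) + (-3 - sqrt(5)) + (3 - sqrt(5)) + (-3 + sqrt(5)) + (sqrt(5) + 3) + (0) + (0)] = 0/20 = 0
Hence the multiplicities are chi_5: 1. Dimension check: dim(chi_8)*dim(chi_3) = 2*1 = 2 and sum (mult * dim) = 1*2 = 2.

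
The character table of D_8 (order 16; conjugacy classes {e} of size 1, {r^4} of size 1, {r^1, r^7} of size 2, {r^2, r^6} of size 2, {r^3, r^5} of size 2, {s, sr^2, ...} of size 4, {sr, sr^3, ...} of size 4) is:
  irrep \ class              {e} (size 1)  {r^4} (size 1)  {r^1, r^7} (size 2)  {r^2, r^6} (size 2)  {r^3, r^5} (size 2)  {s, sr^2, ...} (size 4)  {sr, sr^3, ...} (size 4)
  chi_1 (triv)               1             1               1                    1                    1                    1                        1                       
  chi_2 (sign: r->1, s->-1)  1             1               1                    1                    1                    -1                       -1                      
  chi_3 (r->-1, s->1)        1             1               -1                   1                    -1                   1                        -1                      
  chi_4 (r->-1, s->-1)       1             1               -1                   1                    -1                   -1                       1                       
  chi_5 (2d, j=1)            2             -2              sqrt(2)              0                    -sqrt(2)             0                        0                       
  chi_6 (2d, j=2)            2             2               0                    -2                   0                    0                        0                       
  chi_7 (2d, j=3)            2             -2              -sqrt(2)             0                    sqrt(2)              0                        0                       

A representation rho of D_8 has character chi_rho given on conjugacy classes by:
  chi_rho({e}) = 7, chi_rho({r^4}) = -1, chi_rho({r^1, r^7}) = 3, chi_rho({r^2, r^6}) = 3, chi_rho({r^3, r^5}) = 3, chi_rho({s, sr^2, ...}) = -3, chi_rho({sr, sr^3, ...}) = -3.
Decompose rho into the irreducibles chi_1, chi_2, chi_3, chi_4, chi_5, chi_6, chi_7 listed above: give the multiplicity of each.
Multiplicities: chi_1: 0, chi_2: 3, chi_3: 0, chi_4: 0, chi_5: 1, chi_6: 0, chi_7: 1.

Working: Use <chi_rho, chi> = (1/|G|) sum_C |C| * chi_rho(C) * conj(chi(C)) with |G| = 16 for each irreducible chi in the table:
  <chi_rho, chi_1> = (1/16)[1*(7)*conj(1) + 1*(-1)*conj(1) + 2*(3)*conj(1) + 2*(3)*conj(1) + 2*(3)*conj(1) + 4*(-3)*conj(1) + 4*(-3)*conj(1)]
      = (1/16)[(7) + (-1) + (6) + (6) + (6) + (-12) + (-12)] = 0/16 = 0
  <chi_rho, chi_2> = (1/16)[1*(7)*conj(1) + 1*(-1)*conj(1) + 2*(3)*conj(1) + 2*(3)*conj(1) + 2*(3)*conj(1) + 4*(-3)*conj(-1) + 4*(-3)*conj(-1)]
      = (1/16)[(7) + (-1) + (6) + (6) + (6) + (12) + (12)] = 48/16 = 3
  <chi_rho, chi_3> = (1/16)[1*(7)*conj(1) + 1*(-1)*conj(1) + 2*(3)*conj(-1) + 2*(3)*conj(1) + 2*(3)*conj(-1) + 4*(-3)*conj(1) + 4*(-3)*conj(-1)]
      = (1/16)[(7) + (-1) + (-6) + (6) + (-6) + (-12) + (12)] = 0/16 = 0
  <chi_rho, chi_4> = (1/16)[1*(7)*conj(1) + 1*(-1)*conj(1) + 2*(3)*conj(-1) + 2*(3)*conj(1) + 2*(3)*conj(-1) + 4*(-3)*conj(-1) + 4*(-3)*conj(1)]
      = (1/16)[(7) + (-1) + (-6) + (6) + (-6) + (12) + (-12)] = 0/16 = 0
  <chi_rho, chi_5> = (1/16)[1*(7)*conj(2) + 1*(-1)*conj(-2) + 2*(3)*conj(sqrt(2)) + 2*(3)*conj(0) + 2*(3)*conj(-sqrt(2)) + 4*(-3)*conj(0) + 4*(-3)*conj(0)]
      = (1/16)[(14) + (2) + (6*sqrt(2)) + (0) + (-6*sqrt(2)) + (0) + (0)] = 16/16 = 1
  <chi_rho, chi_6> = (1/16)[1*(7)*conj(2) + 1*(-1)*conj(2) + 2*(3)*conj(0) + 2*(3)*conj(-2) + 2*(3)*conj(0) + 4*(-3)*conj(0) + 4*(-3)*conj(0)]
      = (1/16)[(14) + (-2) + (0) + (-12) + (0) + (0) + (0)] = 0/16 = 0
  <chi_rho, chi_7> = (1/16)[1*(7)*conj(2) + 1*(-1)*conj(-2) + 2*(3)*conj(-sqrt(2)) + 2*(3)*conj(0) + 2*(3)*conj(sqrt(2)) + 4*(-3)*conj(0) + 4*(-3)*conj(0)]
      = (1/16)[(14) + (2) + (-6*sqrt(2)) + (0) + (6*sqrt(2)) + (0) + (0)] = 16/16 = 1
Dimension check: dim(rho) = sum (mult * dim) = 0*1 + 3*1 + 0*1 + 0*1 + 1*2 + 0*2 + 1*2 = 7 = chi_rho(e) = 7.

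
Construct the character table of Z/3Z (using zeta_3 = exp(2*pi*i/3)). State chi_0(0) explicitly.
Character table of Z/3Z (irreps indexed chi_0,...,chi_2 with chi_k(m) = zeta_3^(k*m), zeta_3 = exp(2*pi*i/3)):
  irrep \ class  {0} (size 1)  {1} (size 1)    {2} (size 1)  
  chi_0          1             1               1             
  chi_1          1             exp(2*I*pi/3)   exp(-2*I*pi/3)
  chi_2          1             exp(-2*I*pi/3)  exp(2*I*pi/3) 

Spot check: chi_0(0) = zeta_3^(0*0) = zeta_3^0 = 1.

Working: Z/3Z is abelian, so all 3 irreducible complex representations are 1-dimensional. They are given by chi_k(m) = zeta_3^(k*m) for k = 0,...,2. Row orthogonality: sum_m chi_k(m) conj(chi_l(m)) = 3 * [k = l].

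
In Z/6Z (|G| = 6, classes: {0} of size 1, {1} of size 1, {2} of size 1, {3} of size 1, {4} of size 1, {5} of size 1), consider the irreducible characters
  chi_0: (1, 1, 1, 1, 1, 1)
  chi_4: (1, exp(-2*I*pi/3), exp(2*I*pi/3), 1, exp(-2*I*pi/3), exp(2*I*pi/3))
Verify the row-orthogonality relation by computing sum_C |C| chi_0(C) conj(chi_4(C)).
Sum = 0; so <chi_0, chi_4> = 0 (distinct irreducibles are orthogonal).

Argument: Compute term by term over conjugacy classes (|C| * chi_0(C) * conj(chi_4(C))):
  1*(1)*conj(1) + 1*(1)*conj(exp(-2*I*pi/3)) + 1*(1)*conj(exp(2*I*pi/3)) + 1*(1)*conj(1) + 1*(1)*conj(exp(-2*I*pi/3)) + 1*(1)*conj(exp(2*I*pi/3))
  = (1) + (exp(2*I*pi/3)) + (exp(-2*I*pi/3)) + (1) + (exp(2*I*pi/3)) + (exp(-2*I*pi/3))
  = 0.
(Exp terms are combined using exp(i*s)*conj(exp(i*t)) = exp(i*(s-t)), and sums of them are collapsed using the identity that for every m > 1 the m distinct m-th roots of unity sum to 0, e.g. 1 + exp(2*I*pi/3) + exp(-2*I*pi/3) = 0.)
Dividing by |G| = 6 gives 0/6 = 0, matching the row-orthogonality relation <chi_0, chi_4> = [chi_0 = chi_4].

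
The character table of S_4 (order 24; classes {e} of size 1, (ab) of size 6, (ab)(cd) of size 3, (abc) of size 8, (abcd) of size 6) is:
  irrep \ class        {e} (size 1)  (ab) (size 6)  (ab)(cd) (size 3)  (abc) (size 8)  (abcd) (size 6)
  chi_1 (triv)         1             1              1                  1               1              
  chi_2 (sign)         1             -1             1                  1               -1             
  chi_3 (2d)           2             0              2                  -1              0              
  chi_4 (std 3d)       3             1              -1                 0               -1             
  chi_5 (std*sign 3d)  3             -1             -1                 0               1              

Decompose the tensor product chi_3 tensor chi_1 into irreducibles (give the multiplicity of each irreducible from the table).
chi_3 tensor chi_1 = chi_3 (all other irreducibles have multiplicity 0).

Working: The character of a tensor product is the pointwise product (chi_3 * chi_1)(C) = chi_3(C) * chi_1(C):
  {e}: (2)*(1), (ab): (0)*(1), (ab)(cd): (2)*(1), (abc): (-1)*(1), (abcd): (0)*(1)
so (chi_3 * chi_1) takes values
  {e} -> 2, (ab) -> 0, (ab)(cd) -> 2, (abc) -> -1, (abcd) -> 0.
Now take the inner product of this character with each irreducible chi from the table, <chi_3*chi_1, chi> = (1/24) sum_C |C| (chi_3*chi_1)(C) conj(chi(C)):
  <chi_3*chi_1, chi_1> = (1/24)[1*(2)*conj(1) + 6*(0)*conj(1) + 3*(2)*conj(1) + 8*(-1)*conj(1) + 6*(0)*conj(1)]
      = (1/24)[(2) + (0) + (6) + (-8) + (0)] = 0/24 = 0
  <chi_3*chi_1, chi_2> = (1/24)[1*(2)*conj(1) + 6*(0)*conj(-1) + 3*(2)*conj(1) + 8*(-1)*conj(1) + 6*(0)*conj(-1)]
      = (1/24)[(2) + (0) + (6) + (-8) + (0)] = 0/24 = 0
  <chi_3*chi_1, chi_3> = (1/24)[1*(2)*conj(2) + 6*(0)*conj(0) + 3*(2)*conj(2) + 8*(-1)*conj(-1) + 6*(0)*conj(0)]
      = (1/24)[(4) + (0) + (12) + (8) + (0)] = 24/24 = 1
  <chi_3*chi_1, chi_4> = (1/24)[1*(2)*conj(3) + 6*(0)*conj(1) + 3*(2)*conj(-1) + 8*(-1)*conj(0) + 6*(0)*conj(-1)]
      = (1/24)[(6) + (0) + (-6) + (0) + (0)] = 0/24 = 0
  <chi_3*chi_1, chi_5> = (1/24)[1*(2)*conj(3) + 6*(0)*conj(-1) + 3*(2)*conj(-1) + 8*(-1)*conj(0) + 6*(0)*conj(1)]
      = (1/24)[(6) + (0) + (-6) + (0) + (0)] = 0/24 = 0
Hence the multiplicities are chi_3: 1. Dimension check: dim(chi_3)*dim(chi_1) = 2*1 = 2 and sum (mult * dim) = 1*2 = 2.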